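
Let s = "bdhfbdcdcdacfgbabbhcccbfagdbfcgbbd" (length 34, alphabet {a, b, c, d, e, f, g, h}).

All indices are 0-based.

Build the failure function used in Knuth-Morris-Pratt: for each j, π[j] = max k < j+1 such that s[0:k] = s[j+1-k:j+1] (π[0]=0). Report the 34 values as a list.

[0, 0, 0, 0, 1, 2, 0, 0, 0, 0, 0, 0, 0, 0, 1, 0, 1, 1, 0, 0, 0, 0, 1, 0, 0, 0, 0, 1, 0, 0, 0, 1, 1, 2]

π[0] = 0
j=1 s[j]='d': π[1]=0 (border '')
j=2 s[j]='h': π[2]=0 (border '')
j=3 s[j]='f': π[3]=0 (border '')
j=4 s[j]='b': π[4]=1 (border 'b')
j=5 s[j]='d': π[5]=2 (border 'bd')
j=6 s[j]='c': k: 2→0; π[6]=0 (border '')
j=7 s[j]='d': π[7]=0 (border '')
j=8 s[j]='c': π[8]=0 (border '')
j=9 s[j]='d': π[9]=0 (border '')
j=10 s[j]='a': π[10]=0 (border '')
j=11 s[j]='c': π[11]=0 (border '')
j=12 s[j]='f': π[12]=0 (border '')
j=13 s[j]='g': π[13]=0 (border '')
j=14 s[j]='b': π[14]=1 (border 'b')
j=15 s[j]='a': k: 1→0; π[15]=0 (border '')
j=16 s[j]='b': π[16]=1 (border 'b')
j=17 s[j]='b': k: 1→0; π[17]=1 (border 'b')
j=18 s[j]='h': k: 1→0; π[18]=0 (border '')
j=19 s[j]='c': π[19]=0 (border '')
j=20 s[j]='c': π[20]=0 (border '')
j=21 s[j]='c': π[21]=0 (border '')
j=22 s[j]='b': π[22]=1 (border 'b')
j=23 s[j]='f': k: 1→0; π[23]=0 (border '')
j=24 s[j]='a': π[24]=0 (border '')
j=25 s[j]='g': π[25]=0 (border '')
j=26 s[j]='d': π[26]=0 (border '')
j=27 s[j]='b': π[27]=1 (border 'b')
j=28 s[j]='f': k: 1→0; π[28]=0 (border '')
j=29 s[j]='c': π[29]=0 (border '')
j=30 s[j]='g': π[30]=0 (border '')
j=31 s[j]='b': π[31]=1 (border 'b')
j=32 s[j]='b': k: 1→0; π[32]=1 (border 'b')
j=33 s[j]='d': π[33]=2 (border 'bd')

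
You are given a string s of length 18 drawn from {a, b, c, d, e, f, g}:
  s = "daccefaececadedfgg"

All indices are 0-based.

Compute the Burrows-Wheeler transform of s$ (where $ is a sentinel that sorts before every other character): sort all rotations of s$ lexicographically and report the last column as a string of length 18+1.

rank  rotation             last
    0  $daccefaececadedfgg  g
    1  accefaececadedfgg$d  d
    2  adedfgg$daccefaecec  c
    3  aececadedfgg$daccef  f
    4  cadedfgg$daccefaece  e
    5  ccefaececadedfgg$da  a
    6  cecadedfgg$daccefae  e
    7  cefaececadedfgg$dac  c
    8  daccefaececadedfgg$  $
    9  dedfgg$daccefaececa  a
   10  dfgg$daccefaececade  e
   11  ecadedfgg$daccefaec  c
   12  ececadedfgg$daccefa  a
   13  edfgg$daccefaececad  d
   14  efaececadedfgg$dacc  c
   15  faececadedfgg$dacce  e
   16  fgg$daccefaececaded  d
   17  g$daccefaececadedfg  g
   18  gg$daccefaececadedf  f

gdcfeaec$aecadcedgf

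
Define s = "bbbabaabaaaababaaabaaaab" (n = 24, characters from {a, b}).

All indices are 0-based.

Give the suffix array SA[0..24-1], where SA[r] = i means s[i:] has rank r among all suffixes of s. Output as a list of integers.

[19, 8, 20, 15, 9, 21, 16, 5, 10, 22, 17, 6, 13, 3, 11, 23, 18, 7, 14, 4, 12, 2, 1, 0]

rank→(start, suffix):
  0 → (19, 'aaaab')
  1 → (8, 'aaaababaaabaaaab')
  2 → (20, 'aaab')
  3 → (15, 'aaabaaaab')
  4 → (9, 'aaababaaabaaaab')
  5 → (21, 'aab')
  6 → (16, 'aabaaaab')
  7 → (5, 'aabaaaababaaabaaaab')
  8 → (10, 'aababaaabaaaab')
  9 → (22, 'ab')
  10 → (17, 'abaaaab')
  11 → (6, 'abaaaababaaabaaaab')
  12 → (13, 'abaaabaaaab')
  13 → (3, 'abaabaaaababaaabaaaab')
  14 → (11, 'ababaaabaaaab')
  15 → (23, 'b')
  16 → (18, 'baaaab')
  17 → (7, 'baaaababaaabaaaab')
  18 → (14, 'baaabaaaab')
  19 → (4, 'baabaaaababaaabaaaab')
  20 → (12, 'babaaabaaaab')
  21 → (2, 'babaabaaaababaaabaaaab')
  22 → (1, 'bbabaabaaaababaaabaaaab')
  23 → (0, 'bbbabaabaaaababaaabaaaab')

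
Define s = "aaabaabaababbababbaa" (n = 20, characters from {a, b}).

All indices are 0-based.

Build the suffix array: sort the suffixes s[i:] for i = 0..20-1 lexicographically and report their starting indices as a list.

sorted suffixes:
  #0 SA[0]=19  'a'
  #1 SA[1]=18  'aa'
  #2 SA[2]=0  'aaabaabaababbababbaa'
  #3 SA[3]=1  'aabaabaababbababbaa'
  #4 SA[4]=4  'aabaababbababbaa'
  #5 SA[5]=7  'aababbababbaa'
  #6 SA[6]=2  'abaabaababbababbaa'
  #7 SA[7]=5  'abaababbababbaa'
  #8 SA[8]=13  'ababbaa'
  #9 SA[9]=8  'ababbababbaa'
  #10 SA[10]=15  'abbaa'
  #11 SA[11]=10  'abbababbaa'
  #12 SA[12]=17  'baa'
  #13 SA[13]=3  'baabaababbababbaa'
  #14 SA[14]=6  'baababbababbaa'
  #15 SA[15]=12  'bababbaa'
  #16 SA[16]=14  'babbaa'
  #17 SA[17]=9  'babbababbaa'
  #18 SA[18]=16  'bbaa'
  #19 SA[19]=11  'bbababbaa'

[19, 18, 0, 1, 4, 7, 2, 5, 13, 8, 15, 10, 17, 3, 6, 12, 14, 9, 16, 11]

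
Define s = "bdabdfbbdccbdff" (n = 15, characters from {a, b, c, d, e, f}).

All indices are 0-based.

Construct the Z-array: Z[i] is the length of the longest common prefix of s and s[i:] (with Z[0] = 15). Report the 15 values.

Z[0]=15
i=1: i≥r, start 0; Z[1]=0
i=2: i≥r, start 0; Z[2]=0
i=3: i≥r, start 0; Z[3]=2 scan→box=[3,5)
i=4: min(r-i=1, Z[1]=0)=0; Z[4]=0
i=5: i≥r, start 0; Z[5]=0
i=6: i≥r, start 0; Z[6]=1 scan→box=[6,7)
i=7: i≥r, start 0; Z[7]=2 scan→box=[7,9)
i=8: min(r-i=1, Z[1]=0)=0; Z[8]=0
i=9: i≥r, start 0; Z[9]=0
i=10: i≥r, start 0; Z[10]=0
i=11: i≥r, start 0; Z[11]=2 scan→box=[11,13)
i=12: min(r-i=1, Z[1]=0)=0; Z[12]=0
i=13: i≥r, start 0; Z[13]=0
i=14: i≥r, start 0; Z[14]=0

[15, 0, 0, 2, 0, 0, 1, 2, 0, 0, 0, 2, 0, 0, 0]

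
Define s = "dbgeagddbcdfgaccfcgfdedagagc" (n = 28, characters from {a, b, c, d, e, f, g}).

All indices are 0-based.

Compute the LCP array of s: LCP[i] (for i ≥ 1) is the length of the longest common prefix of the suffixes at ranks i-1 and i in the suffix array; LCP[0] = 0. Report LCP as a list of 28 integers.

rank | idx | suffix
   0 |  13 | accfcgfdedagagc
   1 |  23 | agagc
   2 |  25 | agc
   3 |   4 | agddbcdfgaccfcgfdedagagc
   4 |   8 | bcdfgaccfcgfdedagagc
   5 |   1 | bgeagddbcdfgaccfcgfdedagagc
   6 |  27 | c
   7 |  14 | ccfcgfdedagagc
   8 |   9 | cdfgaccfcgfdedagagc
   9 |  15 | cfcgfdedagagc
  10 |  17 | cgfdedagagc
  11 |  22 | dagagc
  12 |   7 | dbcdfgaccfcgfdedagagc
  13 |   0 | dbgeagddbcdfgaccfcgfdedagagc
  14 |   6 | ddbcdfgaccfcgfdedagagc
  15 |  20 | dedagagc
  16 |  10 | dfgaccfcgfdedagagc
  17 |   3 | eagddbcdfgaccfcgfdedagagc
  18 |  21 | edagagc
  19 |  16 | fcgfdedagagc
  20 |  19 | fdedagagc
  21 |  11 | fgaccfcgfdedagagc
  22 |  12 | gaccfcgfdedagagc
  23 |  24 | gagc
  24 |  26 | gc
  25 |   5 | gddbcdfgaccfcgfdedagagc
  26 |   2 | geagddbcdfgaccfcgfdedagagc
  27 |  18 | gfdedagagc

SA = [13, 23, 25, 4, 8, 1, 27, 14, 9, 15, 17, 22, 7, 0, 6, 20, 10, 3, 21, 16, 19, 11, 12, 24, 26, 5, 2, 18]
rank  pair      lcp
   1  s[13:],s[23:]  1  'a'
   2  s[23:],s[25:]  2  'ag'
   3  s[25:],s[4:]  2  'ag'
   4  s[4:],s[8:]  0  ''
   5  s[8:],s[1:]  1  'b'
   6  s[1:],s[27:]  0  ''
   7  s[27:],s[14:]  1  'c'
   8  s[14:],s[9:]  1  'c'
   9  s[9:],s[15:]  1  'c'
  10  s[15:],s[17:]  1  'c'
  11  s[17:],s[22:]  0  ''
  12  s[22:],s[7:]  1  'd'
  13  s[7:],s[0:]  2  'db'
  14  s[0:],s[6:]  1  'd'
  15  s[6:],s[20:]  1  'd'
  16  s[20:],s[10:]  1  'd'
  17  s[10:],s[3:]  0  ''
  18  s[3:],s[21:]  1  'e'
  19  s[21:],s[16:]  0  ''
  20  s[16:],s[19:]  1  'f'
  21  s[19:],s[11:]  1  'f'
  22  s[11:],s[12:]  0  ''
  23  s[12:],s[24:]  2  'ga'
  24  s[24:],s[26:]  1  'g'
  25  s[26:],s[5:]  1  'g'
  26  s[5:],s[2:]  1  'g'
  27  s[2:],s[18:]  1  'g'

[0, 1, 2, 2, 0, 1, 0, 1, 1, 1, 1, 0, 1, 2, 1, 1, 1, 0, 1, 0, 1, 1, 0, 2, 1, 1, 1, 1]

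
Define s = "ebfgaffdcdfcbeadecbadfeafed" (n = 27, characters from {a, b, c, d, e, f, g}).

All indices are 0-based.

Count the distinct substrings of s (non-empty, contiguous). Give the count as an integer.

352

sorted suffixes:
  #0 SA[0]=14  'adecbadfeafed'
  #1 SA[1]=19  'adfeafed'
  #2 SA[2]=23  'afed'
  #3 SA[3]=4  'affdcdfcbeadecbadfeafed'
  #4 SA[4]=18  'badfeafed'
  #5 SA[5]=12  'beadecbadfeafed'
  #6 SA[6]=1  'bfgaffdcdfcbeadecbadfeafed'
  #7 SA[7]=17  'cbadfeafed'
  #8 SA[8]=11  'cbeadecbadfeafed'
  #9 SA[9]=8  'cdfcbeadecbadfeafed'
  #10 SA[10]=26  'd'
  #11 SA[11]=7  'dcdfcbeadecbadfeafed'
  #12 SA[12]=15  'decbadfeafed'
  #13 SA[13]=9  'dfcbeadecbadfeafed'
  #14 SA[14]=20  'dfeafed'
  #15 SA[15]=13  'eadecbadfeafed'
  #16 SA[16]=22  'eafed'
  #17 SA[17]=0  'ebfgaffdcdfcbeadecbadfeafed'
  #18 SA[18]=16  'ecbadfeafed'
  #19 SA[19]=25  'ed'
  #20 SA[20]=10  'fcbeadecbadfeafed'
  #21 SA[21]=6  'fdcdfcbeadecbadfeafed'
  #22 SA[22]=21  'feafed'
  #23 SA[23]=24  'fed'
  #24 SA[24]=5  'ffdcdfcbeadecbadfeafed'
  #25 SA[25]=2  'fgaffdcdfcbeadecbadfeafed'
  #26 SA[26]=3  'gaffdcdfcbeadecbadfeafed'

SA = [14, 19, 23, 4, 18, 12, 1, 17, 11, 8, 26, 7, 15, 9, 20, 13, 22, 0, 16, 25, 10, 6, 21, 24, 5, 2, 3]
i: (SA[i-1],SA[i]) lcp shared
  1: (14,19) 2 'ad'
  2: (19,23) 1 'a'
  3: (23,4) 2 'af'
  4: (4,18) 0 ''
  5: (18,12) 1 'b'
  6: (12,1) 1 'b'
  7: (1,17) 0 ''
  8: (17,11) 2 'cb'
  9: (11,8) 1 'c'
  10: (8,26) 0 ''
  11: (26,7) 1 'd'
  12: (7,15) 1 'd'
  13: (15,9) 1 'd'
  14: (9,20) 2 'df'
  15: (20,13) 0 ''
  16: (13,22) 2 'ea'
  17: (22,0) 1 'e'
  18: (0,16) 1 'e'
  19: (16,25) 1 'e'
  20: (25,10) 0 ''
  21: (10,6) 1 'f'
  22: (6,21) 1 'f'
  23: (21,24) 2 'fe'
  24: (24,5) 1 'f'
  25: (5,2) 1 'f'
  26: (2,3) 0 ''

n(n+1)/2 = 27·28/2 = 378
Σ LCP = 0 + 2 + 1 + 2 + 0 + 1 + 1 + 0 + 2 + 1 + 0 + 1 + 1 + 1 + 2 + 0 + 2 + 1 + 1 + 1 + 0 + 1 + 1 + 2 + 1 + 1 + 0 = 26
distinct = 378 − 26 = 352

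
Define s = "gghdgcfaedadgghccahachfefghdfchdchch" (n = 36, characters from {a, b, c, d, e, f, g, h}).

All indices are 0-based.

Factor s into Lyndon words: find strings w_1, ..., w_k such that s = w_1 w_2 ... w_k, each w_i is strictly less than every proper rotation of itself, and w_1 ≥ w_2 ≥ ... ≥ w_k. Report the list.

emit factor 1: 'ggh' (i=0, period=3)
emit factor 2: 'dg' (i=3, period=2)
emit factor 3: 'cf' (i=5, period=2)
emit factor 4: 'aed' (i=7, period=3)
emit factor 5: 'adgghccah' (i=10, period=9)
emit factor 6: 'achfefghdfchdchch' (i=19, period=17)

["ggh", "dg", "cf", "aed", "adgghccah", "achfefghdfchdchch"]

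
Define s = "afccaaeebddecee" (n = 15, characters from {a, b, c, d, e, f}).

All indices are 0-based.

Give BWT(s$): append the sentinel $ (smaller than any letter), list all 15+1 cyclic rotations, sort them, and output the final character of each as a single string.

rank  rotation          last
    0  $afccaaeebddecee  e
    1  aaeebddecee$afcc  c
    2  aeebddecee$afcca  a
    3  afccaaeebddecee$  $
    4  bddecee$afccaaee  e
    5  caaeebddecee$afc  c
    6  ccaaeebddecee$af  f
    7  cee$afccaaeebdde  e
    8  ddecee$afccaaeeb  b
    9  decee$afccaaeebd  d
   10  e$afccaaeebddece  e
   11  ebddecee$afccaae  e
   12  ecee$afccaaeebdd  d
   13  ee$afccaaeebddec  c
   14  eebddecee$afccaa  a
   15  fccaaeebddecee$a  a

eca$ecfebdeedcaa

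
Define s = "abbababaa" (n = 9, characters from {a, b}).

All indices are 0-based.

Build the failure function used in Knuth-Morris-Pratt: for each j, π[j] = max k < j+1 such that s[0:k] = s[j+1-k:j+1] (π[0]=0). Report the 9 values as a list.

π[0] = 0
j=1 s[j]='b': π[1]=0 (border '')
j=2 s[j]='b': π[2]=0 (border '')
j=3 s[j]='a': π[3]=1 (border 'a')
j=4 s[j]='b': π[4]=2 (border 'ab')
j=5 s[j]='a': k: 2→0; π[5]=1 (border 'a')
j=6 s[j]='b': π[6]=2 (border 'ab')
j=7 s[j]='a': k: 2→0; π[7]=1 (border 'a')
j=8 s[j]='a': k: 1→0; π[8]=1 (border 'a')

[0, 0, 0, 1, 2, 1, 2, 1, 1]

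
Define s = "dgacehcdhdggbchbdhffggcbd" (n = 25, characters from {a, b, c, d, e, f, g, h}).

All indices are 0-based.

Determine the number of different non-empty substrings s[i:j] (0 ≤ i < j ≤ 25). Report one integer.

304

rank | idx | suffix
   0 |   2 | acehcdhdggbchbdhffggcbd
   1 |  12 | bchbdhffggcbd
   2 |  23 | bd
   3 |  15 | bdhffggcbd
   4 |  22 | cbd
   5 |   6 | cdhdggbchbdhffggcbd
   6 |   3 | cehcdhdggbchbdhffggcbd
   7 |  13 | chbdhffggcbd
   8 |  24 | d
   9 |   0 | dgacehcdhdggbchbdhffggcbd
  10 |   9 | dggbchbdhffggcbd
  11 |   7 | dhdggbchbdhffggcbd
  12 |  16 | dhffggcbd
  13 |   4 | ehcdhdggbchbdhffggcbd
  14 |  18 | ffggcbd
  15 |  19 | fggcbd
  16 |   1 | gacehcdhdggbchbdhffggcbd
  17 |  11 | gbchbdhffggcbd
  18 |  21 | gcbd
  19 |  10 | ggbchbdhffggcbd
  20 |  20 | ggcbd
  21 |  14 | hbdhffggcbd
  22 |   5 | hcdhdggbchbdhffggcbd
  23 |   8 | hdggbchbdhffggcbd
  24 |  17 | hffggcbd

SA = [2, 12, 23, 15, 22, 6, 3, 13, 24, 0, 9, 7, 16, 4, 18, 19, 1, 11, 21, 10, 20, 14, 5, 8, 17]
rank  pair      lcp
   1  s[2:],s[12:]  0  ''
   2  s[12:],s[23:]  1  'b'
   3  s[23:],s[15:]  2  'bd'
   4  s[15:],s[22:]  0  ''
   5  s[22:],s[6:]  1  'c'
   6  s[6:],s[3:]  1  'c'
   7  s[3:],s[13:]  1  'c'
   8  s[13:],s[24:]  0  ''
   9  s[24:],s[0:]  1  'd'
  10  s[0:],s[9:]  2  'dg'
  11  s[9:],s[7:]  1  'd'
  12  s[7:],s[16:]  2  'dh'
  13  s[16:],s[4:]  0  ''
  14  s[4:],s[18:]  0  ''
  15  s[18:],s[19:]  1  'f'
  16  s[19:],s[1:]  0  ''
  17  s[1:],s[11:]  1  'g'
  18  s[11:],s[21:]  1  'g'
  19  s[21:],s[10:]  1  'g'
  20  s[10:],s[20:]  2  'gg'
  21  s[20:],s[14:]  0  ''
  22  s[14:],s[5:]  1  'h'
  23  s[5:],s[8:]  1  'h'
  24  s[8:],s[17:]  1  'h'

n(n+1)/2 = 25·26/2 = 325
Σ LCP = 0 + 0 + 1 + 2 + 0 + 1 + 1 + 1 + 0 + 1 + 2 + 1 + 2 + 0 + 0 + 1 + 0 + 1 + 1 + 1 + 2 + 0 + 1 + 1 + 1 = 21
distinct = 325 − 21 = 304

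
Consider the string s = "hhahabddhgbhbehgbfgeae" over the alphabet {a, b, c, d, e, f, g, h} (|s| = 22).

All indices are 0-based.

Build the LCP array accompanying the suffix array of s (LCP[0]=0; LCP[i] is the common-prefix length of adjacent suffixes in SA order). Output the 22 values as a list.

[0, 1, 1, 0, 1, 1, 1, 0, 1, 0, 1, 1, 0, 0, 2, 1, 0, 2, 1, 1, 3, 1]

rank→(start, suffix):
  0 → (4, 'abddhgbhbehgbfgeae')
  1 → (20, 'ae')
  2 → (2, 'ahabddhgbhbehgbfgeae')
  3 → (5, 'bddhgbhbehgbfgeae')
  4 → (12, 'behgbfgeae')
  5 → (16, 'bfgeae')
  6 → (10, 'bhbehgbfgeae')
  7 → (6, 'ddhgbhbehgbfgeae')
  8 → (7, 'dhgbhbehgbfgeae')
  9 → (21, 'e')
  10 → (19, 'eae')
  11 → (13, 'ehgbfgeae')
  12 → (17, 'fgeae')
  13 → (15, 'gbfgeae')
  14 → (9, 'gbhbehgbfgeae')
  15 → (18, 'geae')
  16 → (3, 'habddhgbhbehgbfgeae')
  17 → (1, 'hahabddhgbhbehgbfgeae')
  18 → (11, 'hbehgbfgeae')
  19 → (14, 'hgbfgeae')
  20 → (8, 'hgbhbehgbfgeae')
  21 → (0, 'hhahabddhgbhbehgbfgeae')

SA = [4, 20, 2, 5, 12, 16, 10, 6, 7, 21, 19, 13, 17, 15, 9, 18, 3, 1, 11, 14, 8, 0]
[i] adj suffixes → lcp
  [1] 4/20 → 1 ('a')
  [2] 20/2 → 1 ('a')
  [3] 2/5 → 0 ('')
  [4] 5/12 → 1 ('b')
  [5] 12/16 → 1 ('b')
  [6] 16/10 → 1 ('b')
  [7] 10/6 → 0 ('')
  [8] 6/7 → 1 ('d')
  [9] 7/21 → 0 ('')
  [10] 21/19 → 1 ('e')
  [11] 19/13 → 1 ('e')
  [12] 13/17 → 0 ('')
  [13] 17/15 → 0 ('')
  [14] 15/9 → 2 ('gb')
  [15] 9/18 → 1 ('g')
  [16] 18/3 → 0 ('')
  [17] 3/1 → 2 ('ha')
  [18] 1/11 → 1 ('h')
  [19] 11/14 → 1 ('h')
  [20] 14/8 → 3 ('hgb')
  [21] 8/0 → 1 ('h')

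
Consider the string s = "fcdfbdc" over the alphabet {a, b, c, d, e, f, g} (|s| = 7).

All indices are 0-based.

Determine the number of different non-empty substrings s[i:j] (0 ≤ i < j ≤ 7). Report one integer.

25

sorted suffixes:
  #0 SA[0]=4  'bdc'
  #1 SA[1]=6  'c'
  #2 SA[2]=1  'cdfbdc'
  #3 SA[3]=5  'dc'
  #4 SA[4]=2  'dfbdc'
  #5 SA[5]=3  'fbdc'
  #6 SA[6]=0  'fcdfbdc'

SA = [4, 6, 1, 5, 2, 3, 0]
i: (SA[i-1],SA[i]) lcp shared
  1: (4,6) 0 ''
  2: (6,1) 1 'c'
  3: (1,5) 0 ''
  4: (5,2) 1 'd'
  5: (2,3) 0 ''
  6: (3,0) 1 'f'

n(n+1)/2 = 7·8/2 = 28
Σ LCP = 0 + 0 + 1 + 0 + 1 + 0 + 1 = 3
distinct = 28 − 3 = 25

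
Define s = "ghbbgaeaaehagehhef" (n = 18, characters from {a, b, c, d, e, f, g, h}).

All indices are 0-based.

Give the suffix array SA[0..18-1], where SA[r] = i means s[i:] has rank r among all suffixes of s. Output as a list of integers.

rank | idx | suffix
   0 |   7 | aaehagehhef
   1 |   5 | aeaaehagehhef
   2 |   8 | aehagehhef
   3 |  11 | agehhef
   4 |   2 | bbgaeaaehagehhef
   5 |   3 | bgaeaaehagehhef
   6 |   6 | eaaehagehhef
   7 |  16 | ef
   8 |   9 | ehagehhef
   9 |  13 | ehhef
  10 |  17 | f
  11 |   4 | gaeaaehagehhef
  12 |  12 | gehhef
  13 |   0 | ghbbgaeaaehagehhef
  14 |  10 | hagehhef
  15 |   1 | hbbgaeaaehagehhef
  16 |  15 | hef
  17 |  14 | hhef

[7, 5, 8, 11, 2, 3, 6, 16, 9, 13, 17, 4, 12, 0, 10, 1, 15, 14]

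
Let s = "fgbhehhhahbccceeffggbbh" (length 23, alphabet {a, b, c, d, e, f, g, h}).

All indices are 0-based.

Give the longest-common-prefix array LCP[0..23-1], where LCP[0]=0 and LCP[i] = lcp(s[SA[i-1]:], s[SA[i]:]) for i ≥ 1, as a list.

sorted suffixes:
  #0 SA[0]=8  'ahbccceeffggbbh'
  #1 SA[1]=20  'bbh'
  #2 SA[2]=10  'bccceeffggbbh'
  #3 SA[3]=21  'bh'
  #4 SA[4]=2  'bhehhhahbccceeffggbbh'
  #5 SA[5]=11  'ccceeffggbbh'
  #6 SA[6]=12  'cceeffggbbh'
  #7 SA[7]=13  'ceeffggbbh'
  #8 SA[8]=14  'eeffggbbh'
  #9 SA[9]=15  'effggbbh'
  #10 SA[10]=4  'ehhhahbccceeffggbbh'
  #11 SA[11]=16  'ffggbbh'
  #12 SA[12]=0  'fgbhehhhahbccceeffggbbh'
  #13 SA[13]=17  'fggbbh'
  #14 SA[14]=19  'gbbh'
  #15 SA[15]=1  'gbhehhhahbccceeffggbbh'
  #16 SA[16]=18  'ggbbh'
  #17 SA[17]=22  'h'
  #18 SA[18]=7  'hahbccceeffggbbh'
  #19 SA[19]=9  'hbccceeffggbbh'
  #20 SA[20]=3  'hehhhahbccceeffggbbh'
  #21 SA[21]=6  'hhahbccceeffggbbh'
  #22 SA[22]=5  'hhhahbccceeffggbbh'

SA = [8, 20, 10, 21, 2, 11, 12, 13, 14, 15, 4, 16, 0, 17, 19, 1, 18, 22, 7, 9, 3, 6, 5]
rank  pair      lcp
   1  s[8:],s[20:]  0  ''
   2  s[20:],s[10:]  1  'b'
   3  s[10:],s[21:]  1  'b'
   4  s[21:],s[2:]  2  'bh'
   5  s[2:],s[11:]  0  ''
   6  s[11:],s[12:]  2  'cc'
   7  s[12:],s[13:]  1  'c'
   8  s[13:],s[14:]  0  ''
   9  s[14:],s[15:]  1  'e'
  10  s[15:],s[4:]  1  'e'
  11  s[4:],s[16:]  0  ''
  12  s[16:],s[0:]  1  'f'
  13  s[0:],s[17:]  2  'fg'
  14  s[17:],s[19:]  0  ''
  15  s[19:],s[1:]  2  'gb'
  16  s[1:],s[18:]  1  'g'
  17  s[18:],s[22:]  0  ''
  18  s[22:],s[7:]  1  'h'
  19  s[7:],s[9:]  1  'h'
  20  s[9:],s[3:]  1  'h'
  21  s[3:],s[6:]  1  'h'
  22  s[6:],s[5:]  2  'hh'

[0, 0, 1, 1, 2, 0, 2, 1, 0, 1, 1, 0, 1, 2, 0, 2, 1, 0, 1, 1, 1, 1, 2]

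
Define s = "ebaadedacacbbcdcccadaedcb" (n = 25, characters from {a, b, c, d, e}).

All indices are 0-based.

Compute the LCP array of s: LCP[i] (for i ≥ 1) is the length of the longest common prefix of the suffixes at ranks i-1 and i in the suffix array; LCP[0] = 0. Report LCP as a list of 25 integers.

sorted suffixes:
  #0 SA[0]=2  'aadedacacbbcdcccadaedcb'
  #1 SA[1]=7  'acacbbcdcccadaedcb'
  #2 SA[2]=9  'acbbcdcccadaedcb'
  #3 SA[3]=18  'adaedcb'
  #4 SA[4]=3  'adedacacbbcdcccadaedcb'
  #5 SA[5]=20  'aedcb'
  #6 SA[6]=24  'b'
  #7 SA[7]=1  'baadedacacbbcdcccadaedcb'
  #8 SA[8]=11  'bbcdcccadaedcb'
  #9 SA[9]=12  'bcdcccadaedcb'
  #10 SA[10]=8  'cacbbcdcccadaedcb'
  #11 SA[11]=17  'cadaedcb'
  #12 SA[12]=23  'cb'
  #13 SA[13]=10  'cbbcdcccadaedcb'
  #14 SA[14]=16  'ccadaedcb'
  #15 SA[15]=15  'cccadaedcb'
  #16 SA[16]=13  'cdcccadaedcb'
  #17 SA[17]=6  'dacacbbcdcccadaedcb'
  #18 SA[18]=19  'daedcb'
  #19 SA[19]=22  'dcb'
  #20 SA[20]=14  'dcccadaedcb'
  #21 SA[21]=4  'dedacacbbcdcccadaedcb'
  #22 SA[22]=0  'ebaadedacacbbcdcccadaedcb'
  #23 SA[23]=5  'edacacbbcdcccadaedcb'
  #24 SA[24]=21  'edcb'

SA = [2, 7, 9, 18, 3, 20, 24, 1, 11, 12, 8, 17, 23, 10, 16, 15, 13, 6, 19, 22, 14, 4, 0, 5, 21]
i: (SA[i-1],SA[i]) lcp shared
  1: (2,7) 1 'a'
  2: (7,9) 2 'ac'
  3: (9,18) 1 'a'
  4: (18,3) 2 'ad'
  5: (3,20) 1 'a'
  6: (20,24) 0 ''
  7: (24,1) 1 'b'
  8: (1,11) 1 'b'
  9: (11,12) 1 'b'
  10: (12,8) 0 ''
  11: (8,17) 2 'ca'
  12: (17,23) 1 'c'
  13: (23,10) 2 'cb'
  14: (10,16) 1 'c'
  15: (16,15) 2 'cc'
  16: (15,13) 1 'c'
  17: (13,6) 0 ''
  18: (6,19) 2 'da'
  19: (19,22) 1 'd'
  20: (22,14) 2 'dc'
  21: (14,4) 1 'd'
  22: (4,0) 0 ''
  23: (0,5) 1 'e'
  24: (5,21) 2 'ed'

[0, 1, 2, 1, 2, 1, 0, 1, 1, 1, 0, 2, 1, 2, 1, 2, 1, 0, 2, 1, 2, 1, 0, 1, 2]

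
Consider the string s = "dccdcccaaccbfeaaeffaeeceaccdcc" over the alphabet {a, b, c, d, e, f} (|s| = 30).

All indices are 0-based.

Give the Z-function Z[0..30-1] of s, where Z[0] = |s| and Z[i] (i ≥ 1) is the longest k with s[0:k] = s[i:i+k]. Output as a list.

Z[0]=30
i=1: i≥r, start 0; Z[1]=0
i=2: i≥r, start 0; Z[2]=0
i=3: i≥r, start 0; Z[3]=3 grow→box=[3,6)
i=4: min(r-i=2, Z[1]=0)=0; Z[4]=0
i=5: min(r-i=1, Z[2]=0)=0; Z[5]=0
i=6: i≥r, start 0; Z[6]=0
i=7: i≥r, start 0; Z[7]=0
i=8: i≥r, start 0; Z[8]=0
i=9: i≥r, start 0; Z[9]=0
i=10: i≥r, start 0; Z[10]=0
i=11: i≥r, start 0; Z[11]=0
i=12: i≥r, start 0; Z[12]=0
i=13: i≥r, start 0; Z[13]=0
i=14: i≥r, start 0; Z[14]=0
i=15: i≥r, start 0; Z[15]=0
i=16: i≥r, start 0; Z[16]=0
i=17: i≥r, start 0; Z[17]=0
i=18: i≥r, start 0; Z[18]=0
i=19: i≥r, start 0; Z[19]=0
i=20: i≥r, start 0; Z[20]=0
i=21: i≥r, start 0; Z[21]=0
i=22: i≥r, start 0; Z[22]=0
i=23: i≥r, start 0; Z[23]=0
i=24: i≥r, start 0; Z[24]=0
i=25: i≥r, start 0; Z[25]=0
i=26: i≥r, start 0; Z[26]=0
i=27: i≥r, start 0; Z[27]=3 grow→box=[27,30)
i=28: min(r-i=2, Z[1]=0)=0; Z[28]=0
i=29: min(r-i=1, Z[2]=0)=0; Z[29]=0

[30, 0, 0, 3, 0, 0, 0, 0, 0, 0, 0, 0, 0, 0, 0, 0, 0, 0, 0, 0, 0, 0, 0, 0, 0, 0, 0, 3, 0, 0]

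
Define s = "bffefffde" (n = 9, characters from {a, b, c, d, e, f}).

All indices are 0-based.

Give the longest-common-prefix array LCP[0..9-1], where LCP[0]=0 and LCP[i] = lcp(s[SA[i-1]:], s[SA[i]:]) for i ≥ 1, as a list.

rank | idx | suffix
   0 |   0 | bffefffde
   1 |   7 | de
   2 |   8 | e
   3 |   3 | efffde
   4 |   6 | fde
   5 |   2 | fefffde
   6 |   5 | ffde
   7 |   1 | ffefffde
   8 |   4 | fffde

SA = [0, 7, 8, 3, 6, 2, 5, 1, 4]
[i] adj suffixes → lcp
  [1] 0/7 → 0 ('')
  [2] 7/8 → 0 ('')
  [3] 8/3 → 1 ('e')
  [4] 3/6 → 0 ('')
  [5] 6/2 → 1 ('f')
  [6] 2/5 → 1 ('f')
  [7] 5/1 → 2 ('ff')
  [8] 1/4 → 2 ('ff')

[0, 0, 0, 1, 0, 1, 1, 2, 2]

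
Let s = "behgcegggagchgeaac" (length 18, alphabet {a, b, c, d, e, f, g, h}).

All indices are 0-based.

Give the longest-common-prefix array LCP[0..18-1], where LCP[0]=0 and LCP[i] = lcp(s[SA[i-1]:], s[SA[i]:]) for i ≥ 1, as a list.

[0, 1, 1, 0, 0, 1, 1, 0, 1, 1, 0, 1, 2, 1, 1, 2, 0, 2]

sorted suffixes:
  #0 SA[0]=15  'aac'
  #1 SA[1]=16  'ac'
  #2 SA[2]=9  'agchgeaac'
  #3 SA[3]=0  'behgcegggagchgeaac'
  #4 SA[4]=17  'c'
  #5 SA[5]=4  'cegggagchgeaac'
  #6 SA[6]=11  'chgeaac'
  #7 SA[7]=14  'eaac'
  #8 SA[8]=5  'egggagchgeaac'
  #9 SA[9]=1  'ehgcegggagchgeaac'
  #10 SA[10]=8  'gagchgeaac'
  #11 SA[11]=3  'gcegggagchgeaac'
  #12 SA[12]=10  'gchgeaac'
  #13 SA[13]=13  'geaac'
  #14 SA[14]=7  'ggagchgeaac'
  #15 SA[15]=6  'gggagchgeaac'
  #16 SA[16]=2  'hgcegggagchgeaac'
  #17 SA[17]=12  'hgeaac'

SA = [15, 16, 9, 0, 17, 4, 11, 14, 5, 1, 8, 3, 10, 13, 7, 6, 2, 12]
i: (SA[i-1],SA[i]) lcp shared
  1: (15,16) 1 'a'
  2: (16,9) 1 'a'
  3: (9,0) 0 ''
  4: (0,17) 0 ''
  5: (17,4) 1 'c'
  6: (4,11) 1 'c'
  7: (11,14) 0 ''
  8: (14,5) 1 'e'
  9: (5,1) 1 'e'
  10: (1,8) 0 ''
  11: (8,3) 1 'g'
  12: (3,10) 2 'gc'
  13: (10,13) 1 'g'
  14: (13,7) 1 'g'
  15: (7,6) 2 'gg'
  16: (6,2) 0 ''
  17: (2,12) 2 'hg'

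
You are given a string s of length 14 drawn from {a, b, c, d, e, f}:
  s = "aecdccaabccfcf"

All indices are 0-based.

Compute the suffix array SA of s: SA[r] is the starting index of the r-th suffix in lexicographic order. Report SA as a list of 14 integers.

rank→(start, suffix):
  0 → (6, 'aabccfcf')
  1 → (7, 'abccfcf')
  2 → (0, 'aecdccaabccfcf')
  3 → (8, 'bccfcf')
  4 → (5, 'caabccfcf')
  5 → (4, 'ccaabccfcf')
  6 → (9, 'ccfcf')
  7 → (2, 'cdccaabccfcf')
  8 → (12, 'cf')
  9 → (10, 'cfcf')
  10 → (3, 'dccaabccfcf')
  11 → (1, 'ecdccaabccfcf')
  12 → (13, 'f')
  13 → (11, 'fcf')

[6, 7, 0, 8, 5, 4, 9, 2, 12, 10, 3, 1, 13, 11]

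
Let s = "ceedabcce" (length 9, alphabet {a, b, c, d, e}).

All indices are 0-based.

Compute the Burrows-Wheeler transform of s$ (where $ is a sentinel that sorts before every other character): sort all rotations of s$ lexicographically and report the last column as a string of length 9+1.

rank  rotation    last
    0  $ceedabcce  e
    1  abcce$ceed  d
    2  bcce$ceeda  a
    3  cce$ceedab  b
    4  ce$ceedabc  c
    5  ceedabcce$  $
    6  dabcce$cee  e
    7  e$ceedabcc  c
    8  edabcce$ce  e
    9  eedabcce$c  c

edabc$ecec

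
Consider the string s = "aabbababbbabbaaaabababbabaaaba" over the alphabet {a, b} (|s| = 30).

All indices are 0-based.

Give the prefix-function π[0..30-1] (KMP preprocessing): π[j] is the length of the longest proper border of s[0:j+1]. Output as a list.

π[0] = 0
j=1 s[j]='a': π[1]=1 (border 'a')
j=2 s[j]='b': k: 1→0; π[2]=0 (border '')
j=3 s[j]='b': π[3]=0 (border '')
j=4 s[j]='a': π[4]=1 (border 'a')
j=5 s[j]='b': k: 1→0; π[5]=0 (border '')
j=6 s[j]='a': π[6]=1 (border 'a')
j=7 s[j]='b': k: 1→0; π[7]=0 (border '')
j=8 s[j]='b': π[8]=0 (border '')
j=9 s[j]='b': π[9]=0 (border '')
j=10 s[j]='a': π[10]=1 (border 'a')
j=11 s[j]='b': k: 1→0; π[11]=0 (border '')
j=12 s[j]='b': π[12]=0 (border '')
j=13 s[j]='a': π[13]=1 (border 'a')
j=14 s[j]='a': π[14]=2 (border 'aa')
j=15 s[j]='a': k: 2→1; π[15]=2 (border 'aa')
j=16 s[j]='a': k: 2→1; π[16]=2 (border 'aa')
j=17 s[j]='b': π[17]=3 (border 'aab')
j=18 s[j]='a': k: 3→0; π[18]=1 (border 'a')
j=19 s[j]='b': k: 1→0; π[19]=0 (border '')
j=20 s[j]='a': π[20]=1 (border 'a')
j=21 s[j]='b': k: 1→0; π[21]=0 (border '')
j=22 s[j]='b': π[22]=0 (border '')
j=23 s[j]='a': π[23]=1 (border 'a')
j=24 s[j]='b': k: 1→0; π[24]=0 (border '')
j=25 s[j]='a': π[25]=1 (border 'a')
j=26 s[j]='a': π[26]=2 (border 'aa')
j=27 s[j]='a': k: 2→1; π[27]=2 (border 'aa')
j=28 s[j]='b': π[28]=3 (border 'aab')
j=29 s[j]='a': k: 3→0; π[29]=1 (border 'a')

[0, 1, 0, 0, 1, 0, 1, 0, 0, 0, 1, 0, 0, 1, 2, 2, 2, 3, 1, 0, 1, 0, 0, 1, 0, 1, 2, 2, 3, 1]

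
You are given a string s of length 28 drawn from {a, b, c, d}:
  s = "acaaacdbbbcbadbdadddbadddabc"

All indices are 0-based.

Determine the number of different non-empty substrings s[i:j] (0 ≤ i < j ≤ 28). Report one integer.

365

sorted suffixes:
  #0 SA[0]=2  'aaacdbbbcbadbdadddbadddabc'
  #1 SA[1]=3  'aacdbbbcbadbdadddbadddabc'
  #2 SA[2]=25  'abc'
  #3 SA[3]=0  'acaaacdbbbcbadbdadddbadddabc'
  #4 SA[4]=4  'acdbbbcbadbdadddbadddabc'
  #5 SA[5]=12  'adbdadddbadddabc'
  #6 SA[6]=21  'adddabc'
  #7 SA[7]=16  'adddbadddabc'
  #8 SA[8]=11  'badbdadddbadddabc'
  #9 SA[9]=20  'badddabc'
  #10 SA[10]=7  'bbbcbadbdadddbadddabc'
  #11 SA[11]=8  'bbcbadbdadddbadddabc'
  #12 SA[12]=26  'bc'
  #13 SA[13]=9  'bcbadbdadddbadddabc'
  #14 SA[14]=14  'bdadddbadddabc'
  #15 SA[15]=27  'c'
  #16 SA[16]=1  'caaacdbbbcbadbdadddbadddabc'
  #17 SA[17]=10  'cbadbdadddbadddabc'
  #18 SA[18]=5  'cdbbbcbadbdadddbadddabc'
  #19 SA[19]=24  'dabc'
  #20 SA[20]=15  'dadddbadddabc'
  #21 SA[21]=19  'dbadddabc'
  #22 SA[22]=6  'dbbbcbadbdadddbadddabc'
  #23 SA[23]=13  'dbdadddbadddabc'
  #24 SA[24]=23  'ddabc'
  #25 SA[25]=18  'ddbadddabc'
  #26 SA[26]=22  'dddabc'
  #27 SA[27]=17  'dddbadddabc'

SA = [2, 3, 25, 0, 4, 12, 21, 16, 11, 20, 7, 8, 26, 9, 14, 27, 1, 10, 5, 24, 15, 19, 6, 13, 23, 18, 22, 17]
[i] adj suffixes → lcp
  [1] 2/3 → 2 ('aa')
  [2] 3/25 → 1 ('a')
  [3] 25/0 → 1 ('a')
  [4] 0/4 → 2 ('ac')
  [5] 4/12 → 1 ('a')
  [6] 12/21 → 2 ('ad')
  [7] 21/16 → 4 ('addd')
  [8] 16/11 → 0 ('')
  [9] 11/20 → 3 ('bad')
  [10] 20/7 → 1 ('b')
  [11] 7/8 → 2 ('bb')
  [12] 8/26 → 1 ('b')
  [13] 26/9 → 2 ('bc')
  [14] 9/14 → 1 ('b')
  [15] 14/27 → 0 ('')
  [16] 27/1 → 1 ('c')
  [17] 1/10 → 1 ('c')
  [18] 10/5 → 1 ('c')
  [19] 5/24 → 0 ('')
  [20] 24/15 → 2 ('da')
  [21] 15/19 → 1 ('d')
  [22] 19/6 → 2 ('db')
  [23] 6/13 → 2 ('db')
  [24] 13/23 → 1 ('d')
  [25] 23/18 → 2 ('dd')
  [26] 18/22 → 2 ('dd')
  [27] 22/17 → 3 ('ddd')

n(n+1)/2 = 28·29/2 = 406
Σ LCP = 0 + 2 + 1 + 1 + 2 + 1 + 2 + 4 + 0 + 3 + 1 + 2 + 1 + 2 + 1 + 0 + 1 + 1 + 1 + 0 + 2 + 1 + 2 + 2 + 1 + 2 + 2 + 3 = 41
distinct = 406 − 41 = 365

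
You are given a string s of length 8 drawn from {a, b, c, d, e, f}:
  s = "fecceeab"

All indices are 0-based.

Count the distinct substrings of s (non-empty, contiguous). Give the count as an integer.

33

rank→(start, suffix):
  0 → (6, 'ab')
  1 → (7, 'b')
  2 → (2, 'cceeab')
  3 → (3, 'ceeab')
  4 → (5, 'eab')
  5 → (1, 'ecceeab')
  6 → (4, 'eeab')
  7 → (0, 'fecceeab')

SA = [6, 7, 2, 3, 5, 1, 4, 0]
[i] adj suffixes → lcp
  [1] 6/7 → 0 ('')
  [2] 7/2 → 0 ('')
  [3] 2/3 → 1 ('c')
  [4] 3/5 → 0 ('')
  [5] 5/1 → 1 ('e')
  [6] 1/4 → 1 ('e')
  [7] 4/0 → 0 ('')

n(n+1)/2 = 8·9/2 = 36
Σ LCP = 0 + 0 + 0 + 1 + 0 + 1 + 1 + 0 = 3
distinct = 36 − 3 = 33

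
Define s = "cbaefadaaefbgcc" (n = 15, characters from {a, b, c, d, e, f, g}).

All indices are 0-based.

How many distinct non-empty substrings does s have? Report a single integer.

rank | idx | suffix
   0 |   7 | aaefbgcc
   1 |   5 | adaaefbgcc
   2 |   2 | aefadaaefbgcc
   3 |   8 | aefbgcc
   4 |   1 | baefadaaefbgcc
   5 |  11 | bgcc
   6 |  14 | c
   7 |   0 | cbaefadaaefbgcc
   8 |  13 | cc
   9 |   6 | daaefbgcc
  10 |   3 | efadaaefbgcc
  11 |   9 | efbgcc
  12 |   4 | fadaaefbgcc
  13 |  10 | fbgcc
  14 |  12 | gcc

SA = [7, 5, 2, 8, 1, 11, 14, 0, 13, 6, 3, 9, 4, 10, 12]
rank  pair      lcp
   1  s[7:],s[5:]  1  'a'
   2  s[5:],s[2:]  1  'a'
   3  s[2:],s[8:]  3  'aef'
   4  s[8:],s[1:]  0  ''
   5  s[1:],s[11:]  1  'b'
   6  s[11:],s[14:]  0  ''
   7  s[14:],s[0:]  1  'c'
   8  s[0:],s[13:]  1  'c'
   9  s[13:],s[6:]  0  ''
  10  s[6:],s[3:]  0  ''
  11  s[3:],s[9:]  2  'ef'
  12  s[9:],s[4:]  0  ''
  13  s[4:],s[10:]  1  'f'
  14  s[10:],s[12:]  0  ''

n(n+1)/2 = 15·16/2 = 120
Σ LCP = 0 + 1 + 1 + 3 + 0 + 1 + 0 + 1 + 1 + 0 + 0 + 2 + 0 + 1 + 0 = 11
distinct = 120 − 11 = 109

109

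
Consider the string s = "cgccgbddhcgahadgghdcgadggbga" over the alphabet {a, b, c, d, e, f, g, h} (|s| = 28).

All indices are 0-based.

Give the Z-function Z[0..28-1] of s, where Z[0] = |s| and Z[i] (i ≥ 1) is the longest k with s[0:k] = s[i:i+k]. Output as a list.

[28, 0, 1, 2, 0, 0, 0, 0, 0, 2, 0, 0, 0, 0, 0, 0, 0, 0, 0, 2, 0, 0, 0, 0, 0, 0, 0, 0]

Z[0]=28
i=1: outside box; Z[1]=0
i=2: outside box; Z[2]=1 grow→box=[2,3)
i=3: outside box; Z[3]=2 grow→box=[3,5)
i=4: min(r-i=1, Z[1]=0)=0; Z[4]=0
i=5: outside box; Z[5]=0
i=6: outside box; Z[6]=0
i=7: outside box; Z[7]=0
i=8: outside box; Z[8]=0
i=9: outside box; Z[9]=2 grow→box=[9,11)
i=10: min(r-i=1, Z[1]=0)=0; Z[10]=0
i=11: outside box; Z[11]=0
i=12: outside box; Z[12]=0
i=13: outside box; Z[13]=0
i=14: outside box; Z[14]=0
i=15: outside box; Z[15]=0
i=16: outside box; Z[16]=0
i=17: outside box; Z[17]=0
i=18: outside box; Z[18]=0
i=19: outside box; Z[19]=2 grow→box=[19,21)
i=20: min(r-i=1, Z[1]=0)=0; Z[20]=0
i=21: outside box; Z[21]=0
i=22: outside box; Z[22]=0
i=23: outside box; Z[23]=0
i=24: outside box; Z[24]=0
i=25: outside box; Z[25]=0
i=26: outside box; Z[26]=0
i=27: outside box; Z[27]=0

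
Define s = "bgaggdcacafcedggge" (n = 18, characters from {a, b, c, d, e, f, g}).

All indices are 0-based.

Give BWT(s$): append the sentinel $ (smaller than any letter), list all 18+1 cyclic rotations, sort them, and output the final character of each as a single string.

eccg$dafgegcabggagd

rank  rotation             last
    0  $bgaggdcacafcedggge  e
    1  acafcedggge$bgaggdc  c
    2  afcedggge$bgaggdcac  c
    3  aggdcacafcedggge$bg  g
    4  bgaggdcacafcedggge$  $
    5  cacafcedggge$bgaggd  d
    6  cafcedggge$bgaggdca  a
    7  cedggge$bgaggdcacaf  f
    8  dcacafcedggge$bgagg  g
    9  dggge$bgaggdcacafce  e
   10  e$bgaggdcacafcedggg  g
   11  edggge$bgaggdcacafc  c
   12  fcedggge$bgaggdcaca  a
   13  gaggdcacafcedggge$b  b
   14  gdcacafcedggge$bgag  g
   15  ge$bgaggdcacafcedgg  g
   16  ggdcacafcedggge$bga  a
   17  gge$bgaggdcacafcedg  g
   18  ggge$bgaggdcacafced  d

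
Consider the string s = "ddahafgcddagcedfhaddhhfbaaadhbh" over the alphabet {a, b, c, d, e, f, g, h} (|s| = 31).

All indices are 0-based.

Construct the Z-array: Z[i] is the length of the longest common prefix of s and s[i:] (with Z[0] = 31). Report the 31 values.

Z[0]=31
i=1: i≥r, start 0; Z[1]=1 scan→box=[1,2)
i=2: i≥r, start 0; Z[2]=0
i=3: i≥r, start 0; Z[3]=0
i=4: i≥r, start 0; Z[4]=0
i=5: i≥r, start 0; Z[5]=0
i=6: i≥r, start 0; Z[6]=0
i=7: i≥r, start 0; Z[7]=0
i=8: i≥r, start 0; Z[8]=3 scan→box=[8,11)
i=9: min(r-i=2, Z[1]=1)=1; Z[9]=1
i=10: min(r-i=1, Z[2]=0)=0; Z[10]=0
i=11: i≥r, start 0; Z[11]=0
i=12: i≥r, start 0; Z[12]=0
i=13: i≥r, start 0; Z[13]=0
i=14: i≥r, start 0; Z[14]=1 scan→box=[14,15)
i=15: i≥r, start 0; Z[15]=0
i=16: i≥r, start 0; Z[16]=0
i=17: i≥r, start 0; Z[17]=0
i=18: i≥r, start 0; Z[18]=2 scan→box=[18,20)
i=19: min(r-i=1, Z[1]=1)=1; Z[19]=1
i=20: i≥r, start 0; Z[20]=0
i=21: i≥r, start 0; Z[21]=0
i=22: i≥r, start 0; Z[22]=0
i=23: i≥r, start 0; Z[23]=0
i=24: i≥r, start 0; Z[24]=0
i=25: i≥r, start 0; Z[25]=0
i=26: i≥r, start 0; Z[26]=0
i=27: i≥r, start 0; Z[27]=1 scan→box=[27,28)
i=28: i≥r, start 0; Z[28]=0
i=29: i≥r, start 0; Z[29]=0
i=30: i≥r, start 0; Z[30]=0

[31, 1, 0, 0, 0, 0, 0, 0, 3, 1, 0, 0, 0, 0, 1, 0, 0, 0, 2, 1, 0, 0, 0, 0, 0, 0, 0, 1, 0, 0, 0]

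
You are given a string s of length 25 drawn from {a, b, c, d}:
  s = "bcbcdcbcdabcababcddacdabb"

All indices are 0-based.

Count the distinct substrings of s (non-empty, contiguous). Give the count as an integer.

rank→(start, suffix):
  0 → (12, 'ababcddacdabb')
  1 → (22, 'abb')
  2 → (9, 'abcababcddacdabb')
  3 → (14, 'abcddacdabb')
  4 → (19, 'acdabb')
  5 → (24, 'b')
  6 → (13, 'babcddacdabb')
  7 → (23, 'bb')
  8 → (10, 'bcababcddacdabb')
  9 → (0, 'bcbcdcbcdabcababcddacdabb')
  10 → (6, 'bcdabcababcddacdabb')
  11 → (2, 'bcdcbcdabcababcddacdabb')
  12 → (15, 'bcddacdabb')
  13 → (11, 'cababcddacdabb')
  14 → (5, 'cbcdabcababcddacdabb')
  15 → (1, 'cbcdcbcdabcababcddacdabb')
  16 → (20, 'cdabb')
  17 → (7, 'cdabcababcddacdabb')
  18 → (3, 'cdcbcdabcababcddacdabb')
  19 → (16, 'cddacdabb')
  20 → (21, 'dabb')
  21 → (8, 'dabcababcddacdabb')
  22 → (18, 'dacdabb')
  23 → (4, 'dcbcdabcababcddacdabb')
  24 → (17, 'ddacdabb')

SA = [12, 22, 9, 14, 19, 24, 13, 23, 10, 0, 6, 2, 15, 11, 5, 1, 20, 7, 3, 16, 21, 8, 18, 4, 17]
[i] adj suffixes → lcp
  [1] 12/22 → 2 ('ab')
  [2] 22/9 → 2 ('ab')
  [3] 9/14 → 3 ('abc')
  [4] 14/19 → 1 ('a')
  [5] 19/24 → 0 ('')
  [6] 24/13 → 1 ('b')
  [7] 13/23 → 1 ('b')
  [8] 23/10 → 1 ('b')
  [9] 10/0 → 2 ('bc')
  [10] 0/6 → 2 ('bc')
  [11] 6/2 → 3 ('bcd')
  [12] 2/15 → 3 ('bcd')
  [13] 15/11 → 0 ('')
  [14] 11/5 → 1 ('c')
  [15] 5/1 → 4 ('cbcd')
  [16] 1/20 → 1 ('c')
  [17] 20/7 → 4 ('cdab')
  [18] 7/3 → 2 ('cd')
  [19] 3/16 → 2 ('cd')
  [20] 16/21 → 0 ('')
  [21] 21/8 → 3 ('dab')
  [22] 8/18 → 2 ('da')
  [23] 18/4 → 1 ('d')
  [24] 4/17 → 1 ('d')

n(n+1)/2 = 25·26/2 = 325
Σ LCP = 0 + 2 + 2 + 3 + 1 + 0 + 1 + 1 + 1 + 2 + 2 + 3 + 3 + 0 + 1 + 4 + 1 + 4 + 2 + 2 + 0 + 3 + 2 + 1 + 1 = 42
distinct = 325 − 42 = 283

283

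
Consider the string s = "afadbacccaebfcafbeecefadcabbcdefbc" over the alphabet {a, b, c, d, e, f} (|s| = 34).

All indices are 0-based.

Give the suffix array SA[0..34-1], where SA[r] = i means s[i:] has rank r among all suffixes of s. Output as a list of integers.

[25, 5, 2, 22, 9, 0, 14, 4, 26, 32, 27, 16, 11, 33, 24, 8, 13, 7, 6, 28, 19, 3, 23, 29, 10, 18, 17, 20, 30, 1, 21, 31, 15, 12]

rank | idx | suffix
   0 |  25 | abbcdefbc
   1 |   5 | acccaebfcafbeecefadcabbcdefbc
   2 |   2 | adbacccaebfcafbeecefadcabbcdefbc
   3 |  22 | adcabbcdefbc
   4 |   9 | aebfcafbeecefadcabbcdefbc
   5 |   0 | afadbacccaebfcafbeecefadcabbcdefbc
   6 |  14 | afbeecefadcabbcdefbc
   7 |   4 | bacccaebfcafbeecefadcabbcdefbc
   8 |  26 | bbcdefbc
   9 |  32 | bc
  10 |  27 | bcdefbc
  11 |  16 | beecefadcabbcdefbc
  12 |  11 | bfcafbeecefadcabbcdefbc
  13 |  33 | c
  14 |  24 | cabbcdefbc
  15 |   8 | caebfcafbeecefadcabbcdefbc
  16 |  13 | cafbeecefadcabbcdefbc
  17 |   7 | ccaebfcafbeecefadcabbcdefbc
  18 |   6 | cccaebfcafbeecefadcabbcdefbc
  19 |  28 | cdefbc
  20 |  19 | cefadcabbcdefbc
  21 |   3 | dbacccaebfcafbeecefadcabbcdefbc
  22 |  23 | dcabbcdefbc
  23 |  29 | defbc
  24 |  10 | ebfcafbeecefadcabbcdefbc
  25 |  18 | ecefadcabbcdefbc
  26 |  17 | eecefadcabbcdefbc
  27 |  20 | efadcabbcdefbc
  28 |  30 | efbc
  29 |   1 | fadbacccaebfcafbeecefadcabbcdefbc
  30 |  21 | fadcabbcdefbc
  31 |  31 | fbc
  32 |  15 | fbeecefadcabbcdefbc
  33 |  12 | fcafbeecefadcabbcdefbc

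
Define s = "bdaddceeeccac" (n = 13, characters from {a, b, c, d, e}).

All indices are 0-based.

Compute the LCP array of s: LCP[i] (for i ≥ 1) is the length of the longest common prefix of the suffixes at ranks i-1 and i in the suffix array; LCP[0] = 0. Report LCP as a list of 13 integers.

[0, 1, 0, 0, 1, 1, 1, 0, 1, 1, 0, 1, 2]

rank | idx | suffix
   0 |  11 | ac
   1 |   2 | addceeeccac
   2 |   0 | bdaddceeeccac
   3 |  12 | c
   4 |  10 | cac
   5 |   9 | ccac
   6 |   5 | ceeeccac
   7 |   1 | daddceeeccac
   8 |   4 | dceeeccac
   9 |   3 | ddceeeccac
  10 |   8 | eccac
  11 |   7 | eeccac
  12 |   6 | eeeccac

SA = [11, 2, 0, 12, 10, 9, 5, 1, 4, 3, 8, 7, 6]
rank  pair      lcp
   1  s[11:],s[2:]  1  'a'
   2  s[2:],s[0:]  0  ''
   3  s[0:],s[12:]  0  ''
   4  s[12:],s[10:]  1  'c'
   5  s[10:],s[9:]  1  'c'
   6  s[9:],s[5:]  1  'c'
   7  s[5:],s[1:]  0  ''
   8  s[1:],s[4:]  1  'd'
   9  s[4:],s[3:]  1  'd'
  10  s[3:],s[8:]  0  ''
  11  s[8:],s[7:]  1  'e'
  12  s[7:],s[6:]  2  'ee'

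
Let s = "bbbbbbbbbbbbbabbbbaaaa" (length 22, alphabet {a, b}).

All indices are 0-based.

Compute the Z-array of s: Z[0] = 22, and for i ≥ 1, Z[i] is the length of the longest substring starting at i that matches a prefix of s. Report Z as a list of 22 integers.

Z[0]=22
i=1: outside box; Z[1]=12 grow→box=[1,13)
i=2: min(r-i=11, Z[1]=12)=11; Z[2]=11
i=3: min(r-i=10, Z[2]=11)=10; Z[3]=10
i=4: min(r-i=9, Z[3]=10)=9; Z[4]=9
i=5: min(r-i=8, Z[4]=9)=8; Z[5]=8
i=6: min(r-i=7, Z[5]=8)=7; Z[6]=7
i=7: min(r-i=6, Z[6]=7)=6; Z[7]=6
i=8: min(r-i=5, Z[7]=6)=5; Z[8]=5
i=9: min(r-i=4, Z[8]=5)=4; Z[9]=4
i=10: min(r-i=3, Z[9]=4)=3; Z[10]=3
i=11: min(r-i=2, Z[10]=3)=2; Z[11]=2
i=12: min(r-i=1, Z[11]=2)=1; Z[12]=1
i=13: outside box; Z[13]=0
i=14: outside box; Z[14]=4 grow→box=[14,18)
i=15: min(r-i=3, Z[1]=12)=3; Z[15]=3
i=16: min(r-i=2, Z[2]=11)=2; Z[16]=2
i=17: min(r-i=1, Z[3]=10)=1; Z[17]=1
i=18: outside box; Z[18]=0
i=19: outside box; Z[19]=0
i=20: outside box; Z[20]=0
i=21: outside box; Z[21]=0

[22, 12, 11, 10, 9, 8, 7, 6, 5, 4, 3, 2, 1, 0, 4, 3, 2, 1, 0, 0, 0, 0]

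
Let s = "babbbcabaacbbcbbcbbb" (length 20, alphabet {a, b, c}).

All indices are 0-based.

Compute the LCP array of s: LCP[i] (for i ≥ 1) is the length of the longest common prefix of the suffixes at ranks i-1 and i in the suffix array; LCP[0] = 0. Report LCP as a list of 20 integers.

[0, 1, 2, 1, 0, 1, 2, 1, 2, 3, 2, 3, 5, 1, 2, 4, 0, 1, 3, 6]

sorted suffixes:
  #0 SA[0]=8  'aacbbcbbcbbb'
  #1 SA[1]=6  'abaacbbcbbcbbb'
  #2 SA[2]=1  'abbbcabaacbbcbbcbbb'
  #3 SA[3]=9  'acbbcbbcbbb'
  #4 SA[4]=19  'b'
  #5 SA[5]=7  'baacbbcbbcbbb'
  #6 SA[6]=0  'babbbcabaacbbcbbcbbb'
  #7 SA[7]=18  'bb'
  #8 SA[8]=17  'bbb'
  #9 SA[9]=2  'bbbcabaacbbcbbcbbb'
  #10 SA[10]=3  'bbcabaacbbcbbcbbb'
  #11 SA[11]=14  'bbcbbb'
  #12 SA[12]=11  'bbcbbcbbb'
  #13 SA[13]=4  'bcabaacbbcbbcbbb'
  #14 SA[14]=15  'bcbbb'
  #15 SA[15]=12  'bcbbcbbb'
  #16 SA[16]=5  'cabaacbbcbbcbbb'
  #17 SA[17]=16  'cbbb'
  #18 SA[18]=13  'cbbcbbb'
  #19 SA[19]=10  'cbbcbbcbbb'

SA = [8, 6, 1, 9, 19, 7, 0, 18, 17, 2, 3, 14, 11, 4, 15, 12, 5, 16, 13, 10]
rank  pair      lcp
   1  s[8:],s[6:]  1  'a'
   2  s[6:],s[1:]  2  'ab'
   3  s[1:],s[9:]  1  'a'
   4  s[9:],s[19:]  0  ''
   5  s[19:],s[7:]  1  'b'
   6  s[7:],s[0:]  2  'ba'
   7  s[0:],s[18:]  1  'b'
   8  s[18:],s[17:]  2  'bb'
   9  s[17:],s[2:]  3  'bbb'
  10  s[2:],s[3:]  2  'bb'
  11  s[3:],s[14:]  3  'bbc'
  12  s[14:],s[11:]  5  'bbcbb'
  13  s[11:],s[4:]  1  'b'
  14  s[4:],s[15:]  2  'bc'
  15  s[15:],s[12:]  4  'bcbb'
  16  s[12:],s[5:]  0  ''
  17  s[5:],s[16:]  1  'c'
  18  s[16:],s[13:]  3  'cbb'
  19  s[13:],s[10:]  6  'cbbcbb'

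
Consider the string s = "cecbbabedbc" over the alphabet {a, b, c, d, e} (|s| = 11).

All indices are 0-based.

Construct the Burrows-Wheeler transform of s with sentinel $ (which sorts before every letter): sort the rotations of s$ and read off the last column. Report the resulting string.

rank  rotation      last
    0  $cecbbabedbc  c
    1  abedbc$cecbb  b
    2  babedbc$cecb  b
    3  bbabedbc$cec  c
    4  bc$cecbbabed  d
    5  bedbc$cecbba  a
    6  c$cecbbabedb  b
    7  cbbabedbc$ce  e
    8  cecbbabedbc$  $
    9  dbc$cecbbabe  e
   10  ecbbabedbc$c  c
   11  edbc$cecbbab  b

cbbcdabe$ecb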